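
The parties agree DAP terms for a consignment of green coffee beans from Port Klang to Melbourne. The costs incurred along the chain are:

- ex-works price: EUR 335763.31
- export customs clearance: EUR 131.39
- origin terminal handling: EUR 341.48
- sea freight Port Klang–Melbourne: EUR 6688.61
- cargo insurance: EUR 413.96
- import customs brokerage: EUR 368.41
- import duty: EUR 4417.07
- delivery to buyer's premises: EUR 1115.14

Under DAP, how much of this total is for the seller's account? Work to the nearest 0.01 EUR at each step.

DAP: the seller bears all costs to the named destination except import duty and clearance.
Seller's account: goods 335763.31 + export clearance 131.39 + origin terminal 341.48 + freight 6688.61 + insurance 413.96 + delivery 1115.14 = 344453.89
Buyer's account: brokerage 368.41 + duty 4417.07 = 4785.48

Seller's account: EUR 344453.89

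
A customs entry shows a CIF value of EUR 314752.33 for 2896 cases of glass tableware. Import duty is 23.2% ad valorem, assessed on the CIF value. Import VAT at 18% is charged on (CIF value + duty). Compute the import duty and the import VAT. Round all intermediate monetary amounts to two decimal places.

Import duty = 314752.33 × 23.2% = 73022.54
VAT base = CIF + duty = 314752.33 + 73022.54 = 387774.87
Import VAT = 387774.87 × 18% = 69799.48

Import duty: EUR 73022.54; import VAT: EUR 69799.48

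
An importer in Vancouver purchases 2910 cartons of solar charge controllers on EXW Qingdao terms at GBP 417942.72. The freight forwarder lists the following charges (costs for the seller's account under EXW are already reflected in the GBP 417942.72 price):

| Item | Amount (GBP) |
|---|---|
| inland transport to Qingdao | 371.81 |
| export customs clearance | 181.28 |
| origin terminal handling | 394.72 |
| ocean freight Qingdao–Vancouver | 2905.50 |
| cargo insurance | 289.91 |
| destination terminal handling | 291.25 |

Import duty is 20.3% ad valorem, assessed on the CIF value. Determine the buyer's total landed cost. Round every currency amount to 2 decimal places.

EXW: the seller makes goods available at their premises; the buyer bears all onward costs.
CIF value = EXW price + inland to port + export clearance + origin terminal + freight + insurance = 417942.72 + 371.81 + 181.28 + 394.72 + 2905.50 + 289.91 = 422085.94
Import duty = 422085.94 × 20.3% = 85683.45
Buyer bears: inland to port 371.81 + export clearance 181.28 + origin terminal 394.72 + freight 2905.50 + insurance 289.91 + destination terminal 291.25 + duty 85683.45 = 90117.92
Landed cost = invoice 417942.72 + 90117.92 = 508060.64

Total landed cost: GBP 508060.64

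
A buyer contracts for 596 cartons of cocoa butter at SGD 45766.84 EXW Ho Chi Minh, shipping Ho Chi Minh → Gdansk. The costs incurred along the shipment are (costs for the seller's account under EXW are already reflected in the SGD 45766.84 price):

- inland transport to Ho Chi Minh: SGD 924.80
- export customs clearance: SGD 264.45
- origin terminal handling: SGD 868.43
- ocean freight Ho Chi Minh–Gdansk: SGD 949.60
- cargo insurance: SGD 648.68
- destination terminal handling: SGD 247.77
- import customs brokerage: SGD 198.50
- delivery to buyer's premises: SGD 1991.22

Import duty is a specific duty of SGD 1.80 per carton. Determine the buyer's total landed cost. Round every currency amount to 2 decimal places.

EXW: the seller makes goods available at their premises; the buyer bears all onward costs.
CIF value = EXW price + inland to port + export clearance + origin terminal + freight + insurance = 45766.84 + 924.80 + 264.45 + 868.43 + 949.60 + 648.68 = 49422.80
Import duty = 596 × 1.80 = 1072.80
Buyer bears: inland to port 924.80 + export clearance 264.45 + origin terminal 868.43 + freight 949.60 + insurance 648.68 + destination terminal 247.77 + brokerage 198.50 + delivery 1991.22 + duty 1072.80 = 7166.25
Landed cost = invoice 45766.84 + 7166.25 = 52933.09

Total landed cost: SGD 52933.09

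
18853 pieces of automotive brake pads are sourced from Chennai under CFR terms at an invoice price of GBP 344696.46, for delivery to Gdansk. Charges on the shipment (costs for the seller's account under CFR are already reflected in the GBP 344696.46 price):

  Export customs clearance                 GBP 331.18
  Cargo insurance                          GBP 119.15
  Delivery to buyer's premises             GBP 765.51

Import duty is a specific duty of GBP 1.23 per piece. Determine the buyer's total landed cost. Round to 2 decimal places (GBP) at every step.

CFR: the seller pays costs through ocean freight to the destination port, but not insurance.
Already in the invoice (seller's account under CFR): export clearance — exclude.
CIF value = CFR price + insurance = 344696.46 + 119.15 = 344815.61
Import duty = 18853 × 1.23 = 23189.19
Buyer bears: insurance 119.15 + delivery 765.51 + duty 23189.19 = 24073.85
Landed cost = invoice 344696.46 + 24073.85 = 368770.31

Total landed cost: GBP 368770.31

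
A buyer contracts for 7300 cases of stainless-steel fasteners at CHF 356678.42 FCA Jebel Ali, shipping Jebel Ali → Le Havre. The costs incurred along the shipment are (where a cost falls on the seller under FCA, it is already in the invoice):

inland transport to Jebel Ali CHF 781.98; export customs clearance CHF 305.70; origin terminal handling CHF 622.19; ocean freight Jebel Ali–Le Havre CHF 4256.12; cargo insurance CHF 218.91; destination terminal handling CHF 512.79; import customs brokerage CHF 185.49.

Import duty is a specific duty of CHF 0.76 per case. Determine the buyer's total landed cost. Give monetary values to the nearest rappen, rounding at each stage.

Total landed cost: CHF 368021.92

FCA: the seller delivers export-cleared goods to the carrier; the buyer bears costs from that point.
Already in the invoice (seller's account under FCA): inland to port, export clearance — exclude.
CIF value = FCA price + origin terminal + freight + insurance = 356678.42 + 622.19 + 4256.12 + 218.91 = 361775.64
Import duty = 7300 × 0.76 = 5548.00
Buyer bears: origin terminal 622.19 + freight 4256.12 + insurance 218.91 + destination terminal 512.79 + brokerage 185.49 + duty 5548.00 = 11343.50
Landed cost = invoice 356678.42 + 11343.50 = 368021.92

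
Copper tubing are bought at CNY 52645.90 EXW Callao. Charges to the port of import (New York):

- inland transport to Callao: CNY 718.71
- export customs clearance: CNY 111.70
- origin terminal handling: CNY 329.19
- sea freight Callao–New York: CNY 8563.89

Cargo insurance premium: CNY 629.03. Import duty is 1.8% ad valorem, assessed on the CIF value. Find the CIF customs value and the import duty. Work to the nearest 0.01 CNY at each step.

CIF = EXW price + pre-shipment costs + freight + insurance
CIF = 52645.90 + 718.71 + 111.70 + 329.19 + 8563.89 + 629.03 = 62998.42
Import duty = 62998.42 × 1.8% = 1133.97

CIF value: CNY 62998.42; import duty: CNY 1133.97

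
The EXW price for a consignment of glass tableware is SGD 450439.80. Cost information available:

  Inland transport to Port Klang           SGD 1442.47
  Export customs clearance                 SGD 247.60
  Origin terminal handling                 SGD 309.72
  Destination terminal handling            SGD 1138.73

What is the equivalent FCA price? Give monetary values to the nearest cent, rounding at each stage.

FCA price: SGD 452129.87

Not relevant to the conversion: destination terminal, origin terminal — on the buyer under both terms; not part of either seller's price.
From EXW to FCA, the seller additionally bears: inland to port, export clearance.
FCA price = 450439.80 + 1442.47 + 247.60 = 452129.87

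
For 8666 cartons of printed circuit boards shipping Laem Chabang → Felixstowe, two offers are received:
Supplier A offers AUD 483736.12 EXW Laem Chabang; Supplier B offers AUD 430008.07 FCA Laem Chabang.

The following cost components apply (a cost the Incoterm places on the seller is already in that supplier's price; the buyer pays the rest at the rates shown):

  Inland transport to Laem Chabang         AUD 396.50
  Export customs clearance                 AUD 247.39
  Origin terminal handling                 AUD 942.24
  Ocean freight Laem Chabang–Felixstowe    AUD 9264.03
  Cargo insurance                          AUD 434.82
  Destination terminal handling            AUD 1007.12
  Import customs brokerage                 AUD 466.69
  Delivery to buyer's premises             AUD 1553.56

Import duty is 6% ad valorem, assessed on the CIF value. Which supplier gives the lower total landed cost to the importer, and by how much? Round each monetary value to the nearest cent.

Supplier A (EXW):
CIF value = EXW price + inland to port + export clearance + origin terminal + freight + insurance = 483736.12 + 396.50 + 247.39 + 942.24 + 9264.03 + 434.82 = 495021.10
Import duty = 495021.10 × 6% = 29701.27
Buyer bears (A): 396.50 + 247.39 + 942.24 + 9264.03 + 434.82 + 1007.12 + 466.69 + 1553.56 = 14312.35
Landed cost (A) = invoice 483736.12 + 14312.35 + duty 29701.27 = 527749.74
Supplier B (FCA):
CIF value = FCA price + origin terminal + freight + insurance = 430008.07 + 942.24 + 9264.03 + 434.82 = 440649.16
Import duty = 440649.16 × 6% = 26438.95
Buyer bears (B): 942.24 + 9264.03 + 434.82 + 1007.12 + 466.69 + 1553.56 = 13668.46
Landed cost (B) = invoice 430008.07 + 13668.46 + duty 26438.95 = 470115.48
Difference = |527749.74 − 470115.48| = 57634.26

Supplier B is cheaper by AUD 57634.26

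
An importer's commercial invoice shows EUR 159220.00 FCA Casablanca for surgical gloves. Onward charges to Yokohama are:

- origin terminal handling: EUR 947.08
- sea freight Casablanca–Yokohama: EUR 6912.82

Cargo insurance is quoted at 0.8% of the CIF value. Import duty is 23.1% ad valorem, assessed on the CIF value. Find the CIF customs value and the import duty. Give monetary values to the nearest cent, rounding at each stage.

Let C be the CIF value. C = FCA price + pre-shipment costs + freight + 0.8% × C
C − 0.8% × C = 159220.00 + 947.08 + 6912.82
0.992 × C = 167079.90
C = 167079.90 / 0.992 = 168427.32
Insurance premium = 0.8% × 168427.32 = 1347.42
Import duty = 168427.32 × 23.1% = 38906.71

CIF value: EUR 168427.32; import duty: EUR 38906.71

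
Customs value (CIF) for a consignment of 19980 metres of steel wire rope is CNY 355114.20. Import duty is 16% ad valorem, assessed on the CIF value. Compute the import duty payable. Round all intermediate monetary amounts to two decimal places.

Import duty: CNY 56818.27

Import duty = 355114.20 × 16% = 56818.27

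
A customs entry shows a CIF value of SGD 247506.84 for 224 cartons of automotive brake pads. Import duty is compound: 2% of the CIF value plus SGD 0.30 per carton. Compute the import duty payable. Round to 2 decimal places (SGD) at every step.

Import duty: SGD 5017.34

Ad valorem component: 247506.84 × 2% = 4950.14
Specific component: 224 × 0.30 = 67.20
Import duty = 4950.14 + 67.20 = 5017.34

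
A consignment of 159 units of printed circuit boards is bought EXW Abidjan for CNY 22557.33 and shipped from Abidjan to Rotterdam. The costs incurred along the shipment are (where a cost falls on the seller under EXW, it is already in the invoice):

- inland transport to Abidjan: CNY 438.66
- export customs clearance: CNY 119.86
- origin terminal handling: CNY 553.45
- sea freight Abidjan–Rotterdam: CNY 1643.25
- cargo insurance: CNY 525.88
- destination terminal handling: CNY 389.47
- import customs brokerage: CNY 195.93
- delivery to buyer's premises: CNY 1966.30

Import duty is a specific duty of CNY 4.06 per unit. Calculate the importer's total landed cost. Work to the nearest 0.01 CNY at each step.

EXW: the seller makes goods available at their premises; the buyer bears all onward costs.
CIF value = EXW price + inland to port + export clearance + origin terminal + freight + insurance = 22557.33 + 438.66 + 119.86 + 553.45 + 1643.25 + 525.88 = 25838.43
Import duty = 159 × 4.06 = 645.54
Buyer bears: inland to port 438.66 + export clearance 119.86 + origin terminal 553.45 + freight 1643.25 + insurance 525.88 + destination terminal 389.47 + brokerage 195.93 + delivery 1966.30 + duty 645.54 = 6478.34
Landed cost = invoice 22557.33 + 6478.34 = 29035.67

Total landed cost: CNY 29035.67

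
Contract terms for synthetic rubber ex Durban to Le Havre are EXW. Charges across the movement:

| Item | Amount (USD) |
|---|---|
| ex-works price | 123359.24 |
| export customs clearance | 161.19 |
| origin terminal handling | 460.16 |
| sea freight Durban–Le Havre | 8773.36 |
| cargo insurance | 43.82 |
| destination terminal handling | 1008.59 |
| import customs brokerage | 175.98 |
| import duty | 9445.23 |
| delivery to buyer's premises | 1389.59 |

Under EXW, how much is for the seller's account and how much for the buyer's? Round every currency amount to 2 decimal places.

Seller: USD 123359.24; buyer: USD 21457.92

EXW: the seller makes goods available at their premises; the buyer bears all onward costs.
Seller's account: goods 123359.24 = 123359.24
Buyer's account: export clearance 161.19 + origin terminal 460.16 + freight 8773.36 + insurance 43.82 + destination terminal 1008.59 + brokerage 175.98 + duty 9445.23 + delivery 1389.59 = 21457.92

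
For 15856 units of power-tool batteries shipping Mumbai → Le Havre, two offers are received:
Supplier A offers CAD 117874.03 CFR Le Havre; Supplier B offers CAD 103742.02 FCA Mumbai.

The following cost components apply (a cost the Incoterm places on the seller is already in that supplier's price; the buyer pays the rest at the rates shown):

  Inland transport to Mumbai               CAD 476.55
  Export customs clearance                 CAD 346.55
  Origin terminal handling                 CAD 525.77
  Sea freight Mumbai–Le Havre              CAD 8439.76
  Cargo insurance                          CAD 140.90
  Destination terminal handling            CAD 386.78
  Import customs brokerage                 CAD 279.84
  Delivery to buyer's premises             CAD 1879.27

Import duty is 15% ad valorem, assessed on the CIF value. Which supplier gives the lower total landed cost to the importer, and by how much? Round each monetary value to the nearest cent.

Supplier A (CFR):
CIF value = CFR price + insurance = 117874.03 + 140.90 = 118014.93
Import duty = 118014.93 × 15% = 17702.24
Buyer bears (A): 140.90 + 386.78 + 279.84 + 1879.27 = 2686.79
Landed cost (A) = invoice 117874.03 + 2686.79 + duty 17702.24 = 138263.06
Supplier B (FCA):
CIF value = FCA price + origin terminal + freight + insurance = 103742.02 + 525.77 + 8439.76 + 140.90 = 112848.45
Import duty = 112848.45 × 15% = 16927.27
Buyer bears (B): 525.77 + 8439.76 + 140.90 + 386.78 + 279.84 + 1879.27 = 11652.32
Landed cost (B) = invoice 103742.02 + 11652.32 + duty 16927.27 = 132321.61
Difference = |138263.06 − 132321.61| = 5941.45

Supplier B is cheaper by CAD 5941.45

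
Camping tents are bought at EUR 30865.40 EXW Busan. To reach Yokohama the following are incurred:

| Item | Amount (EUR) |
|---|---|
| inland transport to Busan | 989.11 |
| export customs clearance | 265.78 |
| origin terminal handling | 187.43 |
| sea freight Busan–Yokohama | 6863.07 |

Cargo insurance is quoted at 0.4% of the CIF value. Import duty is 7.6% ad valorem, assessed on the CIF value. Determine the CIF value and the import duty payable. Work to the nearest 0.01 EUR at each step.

CIF value: EUR 39328.10; import duty: EUR 2988.94

Let C be the CIF value. C = EXW price + pre-shipment costs + freight + 0.4% × C
C − 0.4% × C = 30865.40 + 989.11 + 265.78 + 187.43 + 6863.07
0.996 × C = 39170.79
C = 39170.79 / 0.996 = 39328.10
Insurance premium = 0.4% × 39328.10 = 157.31
Import duty = 39328.10 × 7.6% = 2988.94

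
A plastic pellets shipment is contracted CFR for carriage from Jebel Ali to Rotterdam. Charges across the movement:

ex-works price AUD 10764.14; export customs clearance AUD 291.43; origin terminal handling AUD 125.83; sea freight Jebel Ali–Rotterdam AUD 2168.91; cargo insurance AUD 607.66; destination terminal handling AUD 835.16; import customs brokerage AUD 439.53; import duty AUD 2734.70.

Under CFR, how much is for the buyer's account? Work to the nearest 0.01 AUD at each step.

Buyer's account: AUD 4617.05

CFR: the seller pays costs through ocean freight to the destination port, but not insurance.
Seller's account: goods 10764.14 + export clearance 291.43 + origin terminal 125.83 + freight 2168.91 = 13350.31
Buyer's account: insurance 607.66 + destination terminal 835.16 + brokerage 439.53 + duty 2734.70 = 4617.05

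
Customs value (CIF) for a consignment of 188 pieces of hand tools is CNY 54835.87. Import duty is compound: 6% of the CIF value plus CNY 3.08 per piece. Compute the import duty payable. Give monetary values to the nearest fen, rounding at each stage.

Ad valorem component: 54835.87 × 6% = 3290.15
Specific component: 188 × 3.08 = 579.04
Import duty = 3290.15 + 579.04 = 3869.19

Import duty: CNY 3869.19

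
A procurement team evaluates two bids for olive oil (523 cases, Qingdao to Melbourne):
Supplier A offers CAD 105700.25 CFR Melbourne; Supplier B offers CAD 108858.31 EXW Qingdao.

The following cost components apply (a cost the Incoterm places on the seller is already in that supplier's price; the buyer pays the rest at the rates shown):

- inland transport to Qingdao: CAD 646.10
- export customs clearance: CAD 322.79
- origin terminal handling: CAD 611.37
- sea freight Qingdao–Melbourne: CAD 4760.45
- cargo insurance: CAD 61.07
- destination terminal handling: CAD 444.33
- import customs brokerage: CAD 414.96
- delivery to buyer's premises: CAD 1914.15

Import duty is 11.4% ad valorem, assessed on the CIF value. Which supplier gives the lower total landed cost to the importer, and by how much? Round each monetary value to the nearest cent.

Supplier A is cheaper by CAD 10581.63

Supplier A (CFR):
CIF value = CFR price + insurance = 105700.25 + 61.07 = 105761.32
Import duty = 105761.32 × 11.4% = 12056.79
Buyer bears (A): 61.07 + 444.33 + 414.96 + 1914.15 = 2834.51
Landed cost (A) = invoice 105700.25 + 2834.51 + duty 12056.79 = 120591.55
Supplier B (EXW):
CIF value = EXW price + inland to port + export clearance + origin terminal + freight + insurance = 108858.31 + 646.10 + 322.79 + 611.37 + 4760.45 + 61.07 = 115260.09
Import duty = 115260.09 × 11.4% = 13139.65
Buyer bears (B): 646.10 + 322.79 + 611.37 + 4760.45 + 61.07 + 444.33 + 414.96 + 1914.15 = 9175.22
Landed cost (B) = invoice 108858.31 + 9175.22 + duty 13139.65 = 131173.18
Difference = |120591.55 − 131173.18| = 10581.63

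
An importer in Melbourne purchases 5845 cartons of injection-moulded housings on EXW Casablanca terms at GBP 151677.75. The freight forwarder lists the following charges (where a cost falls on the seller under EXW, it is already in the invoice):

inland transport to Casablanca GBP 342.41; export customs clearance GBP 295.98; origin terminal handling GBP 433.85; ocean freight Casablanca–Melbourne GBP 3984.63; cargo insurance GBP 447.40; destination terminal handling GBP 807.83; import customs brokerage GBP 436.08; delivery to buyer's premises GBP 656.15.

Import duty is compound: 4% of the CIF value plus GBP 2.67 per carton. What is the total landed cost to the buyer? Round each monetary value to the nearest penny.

Total landed cost: GBP 180975.51

EXW: the seller makes goods available at their premises; the buyer bears all onward costs.
CIF value = EXW price + inland to port + export clearance + origin terminal + freight + insurance = 151677.75 + 342.41 + 295.98 + 433.85 + 3984.63 + 447.40 = 157182.02
Ad valorem component: 157182.02 × 4% = 6287.28
Specific component: 5845 × 2.67 = 15606.15
Import duty = 6287.28 + 15606.15 = 21893.43
Buyer bears: inland to port 342.41 + export clearance 295.98 + origin terminal 433.85 + freight 3984.63 + insurance 447.40 + destination terminal 807.83 + brokerage 436.08 + delivery 656.15 + duty 21893.43 = 29297.76
Landed cost = invoice 151677.75 + 29297.76 = 180975.51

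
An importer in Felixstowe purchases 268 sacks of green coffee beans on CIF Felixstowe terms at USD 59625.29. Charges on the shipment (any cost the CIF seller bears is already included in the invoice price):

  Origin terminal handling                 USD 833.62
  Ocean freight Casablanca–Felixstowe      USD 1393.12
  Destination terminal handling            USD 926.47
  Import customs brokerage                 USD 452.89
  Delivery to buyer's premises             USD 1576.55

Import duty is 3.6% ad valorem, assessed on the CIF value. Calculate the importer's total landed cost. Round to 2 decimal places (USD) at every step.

CIF: the seller pays costs through ocean freight and marine insurance to the destination port.
Already in the invoice (seller's account under CIF): origin terminal, freight — exclude.
The CIF price already equals the CIF value: 59625.29
Import duty = 59625.29 × 3.6% = 2146.51
Buyer bears: destination terminal 926.47 + brokerage 452.89 + delivery 1576.55 + duty 2146.51 = 5102.42
Landed cost = invoice 59625.29 + 5102.42 = 64727.71

Total landed cost: USD 64727.71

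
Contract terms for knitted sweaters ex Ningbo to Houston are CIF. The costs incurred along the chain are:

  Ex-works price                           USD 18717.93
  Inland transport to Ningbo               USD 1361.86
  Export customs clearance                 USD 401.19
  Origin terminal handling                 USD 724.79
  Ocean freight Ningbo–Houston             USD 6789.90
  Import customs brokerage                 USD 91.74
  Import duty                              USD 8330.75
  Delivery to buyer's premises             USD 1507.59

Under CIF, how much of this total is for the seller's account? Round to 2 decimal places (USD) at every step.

CIF: the seller pays costs through ocean freight and marine insurance to the destination port.
Seller's account: goods 18717.93 + inland to port 1361.86 + export clearance 401.19 + origin terminal 724.79 + freight 6789.90 = 27995.67
Buyer's account: brokerage 91.74 + duty 8330.75 + delivery 1507.59 = 9930.08

Seller's account: USD 27995.67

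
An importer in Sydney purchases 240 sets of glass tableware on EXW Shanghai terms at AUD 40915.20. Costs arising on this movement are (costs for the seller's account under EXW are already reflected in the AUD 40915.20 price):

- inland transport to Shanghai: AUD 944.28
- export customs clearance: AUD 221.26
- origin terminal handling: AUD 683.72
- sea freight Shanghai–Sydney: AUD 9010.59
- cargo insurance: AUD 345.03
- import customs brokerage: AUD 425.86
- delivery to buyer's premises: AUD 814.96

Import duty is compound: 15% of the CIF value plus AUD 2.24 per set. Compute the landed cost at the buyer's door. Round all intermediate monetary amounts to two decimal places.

EXW: the seller makes goods available at their premises; the buyer bears all onward costs.
CIF value = EXW price + inland to port + export clearance + origin terminal + freight + insurance = 40915.20 + 944.28 + 221.26 + 683.72 + 9010.59 + 345.03 = 52120.08
Ad valorem component: 52120.08 × 15% = 7818.01
Specific component: 240 × 2.24 = 537.60
Import duty = 7818.01 + 537.60 = 8355.61
Buyer bears: inland to port 944.28 + export clearance 221.26 + origin terminal 683.72 + freight 9010.59 + insurance 345.03 + brokerage 425.86 + delivery 814.96 + duty 8355.61 = 20801.31
Landed cost = invoice 40915.20 + 20801.31 = 61716.51

Total landed cost: AUD 61716.51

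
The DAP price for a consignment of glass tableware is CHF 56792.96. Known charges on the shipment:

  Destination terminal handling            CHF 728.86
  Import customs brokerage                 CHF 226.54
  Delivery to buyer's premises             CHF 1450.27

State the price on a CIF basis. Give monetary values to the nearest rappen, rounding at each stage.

CIF price: CHF 54613.83

Not relevant to the conversion: brokerage — on the buyer under both terms; not part of either seller's price.
From DAP to CIF, the seller no longer bears: destination terminal, delivery.
CIF price = 56792.96 − 728.86 − 1450.27 = 54613.83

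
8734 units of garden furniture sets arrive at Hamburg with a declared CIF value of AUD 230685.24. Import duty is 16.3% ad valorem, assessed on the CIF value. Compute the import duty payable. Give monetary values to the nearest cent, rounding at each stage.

Import duty: AUD 37601.69

Import duty = 230685.24 × 16.3% = 37601.69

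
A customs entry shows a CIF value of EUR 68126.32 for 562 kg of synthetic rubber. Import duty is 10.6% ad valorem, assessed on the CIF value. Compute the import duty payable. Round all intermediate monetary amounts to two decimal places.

Import duty = 68126.32 × 10.6% = 7221.39

Import duty: EUR 7221.39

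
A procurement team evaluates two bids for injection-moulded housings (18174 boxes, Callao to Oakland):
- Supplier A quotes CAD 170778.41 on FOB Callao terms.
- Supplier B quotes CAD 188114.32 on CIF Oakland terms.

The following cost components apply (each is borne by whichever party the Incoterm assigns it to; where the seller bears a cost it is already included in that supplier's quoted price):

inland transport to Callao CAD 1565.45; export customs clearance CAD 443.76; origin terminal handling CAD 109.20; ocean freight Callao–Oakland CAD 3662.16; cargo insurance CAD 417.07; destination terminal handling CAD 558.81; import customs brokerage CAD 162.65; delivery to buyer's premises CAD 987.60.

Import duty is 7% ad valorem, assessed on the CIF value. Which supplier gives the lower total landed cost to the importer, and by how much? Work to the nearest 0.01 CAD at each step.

Supplier A (FOB):
CIF value = FOB price + freight + insurance = 170778.41 + 3662.16 + 417.07 = 174857.64
Import duty = 174857.64 × 7% = 12240.03
Buyer bears (A): 3662.16 + 417.07 + 558.81 + 162.65 + 987.60 = 5788.29
Landed cost (A) = invoice 170778.41 + 5788.29 + duty 12240.03 = 188806.73
Supplier B (CIF):
The CIF price already equals the CIF value: 188114.32
Import duty = 188114.32 × 7% = 13168.00
Buyer bears (B): 558.81 + 162.65 + 987.60 = 1709.06
Landed cost (B) = invoice 188114.32 + 1709.06 + duty 13168.00 = 202991.38
Difference = |188806.73 − 202991.38| = 14184.65

Supplier A is cheaper by CAD 14184.65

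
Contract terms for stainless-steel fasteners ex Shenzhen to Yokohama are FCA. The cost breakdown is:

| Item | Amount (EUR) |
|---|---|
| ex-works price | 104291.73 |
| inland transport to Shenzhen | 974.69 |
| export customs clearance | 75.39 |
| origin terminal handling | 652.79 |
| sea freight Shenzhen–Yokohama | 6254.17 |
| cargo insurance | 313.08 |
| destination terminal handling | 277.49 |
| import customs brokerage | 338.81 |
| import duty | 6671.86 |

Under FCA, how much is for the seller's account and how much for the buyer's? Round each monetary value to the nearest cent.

FCA: the seller delivers export-cleared goods to the carrier; the buyer bears costs from that point.
Seller's account: goods 104291.73 + inland to port 974.69 + export clearance 75.39 = 105341.81
Buyer's account: origin terminal 652.79 + freight 6254.17 + insurance 313.08 + destination terminal 277.49 + brokerage 338.81 + duty 6671.86 = 14508.20

Seller: EUR 105341.81; buyer: EUR 14508.20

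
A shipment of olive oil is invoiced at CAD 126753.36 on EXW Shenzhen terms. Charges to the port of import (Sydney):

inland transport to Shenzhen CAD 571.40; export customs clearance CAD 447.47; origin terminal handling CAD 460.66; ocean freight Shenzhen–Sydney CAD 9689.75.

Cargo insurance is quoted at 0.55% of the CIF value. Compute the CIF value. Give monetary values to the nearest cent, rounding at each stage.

Let C be the CIF value. C = EXW price + pre-shipment costs + freight + 0.55% × C
C − 0.55% × C = 126753.36 + 571.40 + 447.47 + 460.66 + 9689.75
0.9945 × C = 137922.64
C = 137922.64 / 0.9945 = 138685.41
Insurance premium = 0.55% × 138685.41 = 762.77

CIF value: CAD 138685.41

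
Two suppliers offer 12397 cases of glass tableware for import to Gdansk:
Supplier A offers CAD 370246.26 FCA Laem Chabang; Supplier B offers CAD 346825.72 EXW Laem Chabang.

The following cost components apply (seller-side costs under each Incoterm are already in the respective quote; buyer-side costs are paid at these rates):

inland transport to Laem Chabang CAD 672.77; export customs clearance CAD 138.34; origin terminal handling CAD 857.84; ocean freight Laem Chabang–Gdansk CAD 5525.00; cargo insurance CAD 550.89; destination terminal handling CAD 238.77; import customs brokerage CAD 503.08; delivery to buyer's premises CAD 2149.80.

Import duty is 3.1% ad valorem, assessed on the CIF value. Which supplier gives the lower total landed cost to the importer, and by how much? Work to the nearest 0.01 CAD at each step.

Supplier A (FCA):
CIF value = FCA price + origin terminal + freight + insurance = 370246.26 + 857.84 + 5525.00 + 550.89 = 377179.99
Import duty = 377179.99 × 3.1% = 11692.58
Buyer bears (A): 857.84 + 5525.00 + 550.89 + 238.77 + 503.08 + 2149.80 = 9825.38
Landed cost (A) = invoice 370246.26 + 9825.38 + duty 11692.58 = 391764.22
Supplier B (EXW):
CIF value = EXW price + inland to port + export clearance + origin terminal + freight + insurance = 346825.72 + 672.77 + 138.34 + 857.84 + 5525.00 + 550.89 = 354570.56
Import duty = 354570.56 × 3.1% = 10991.69
Buyer bears (B): 672.77 + 138.34 + 857.84 + 5525.00 + 550.89 + 238.77 + 503.08 + 2149.80 = 10636.49
Landed cost (B) = invoice 346825.72 + 10636.49 + duty 10991.69 = 368453.90
Difference = |391764.22 − 368453.90| = 23310.32

Supplier B is cheaper by CAD 23310.32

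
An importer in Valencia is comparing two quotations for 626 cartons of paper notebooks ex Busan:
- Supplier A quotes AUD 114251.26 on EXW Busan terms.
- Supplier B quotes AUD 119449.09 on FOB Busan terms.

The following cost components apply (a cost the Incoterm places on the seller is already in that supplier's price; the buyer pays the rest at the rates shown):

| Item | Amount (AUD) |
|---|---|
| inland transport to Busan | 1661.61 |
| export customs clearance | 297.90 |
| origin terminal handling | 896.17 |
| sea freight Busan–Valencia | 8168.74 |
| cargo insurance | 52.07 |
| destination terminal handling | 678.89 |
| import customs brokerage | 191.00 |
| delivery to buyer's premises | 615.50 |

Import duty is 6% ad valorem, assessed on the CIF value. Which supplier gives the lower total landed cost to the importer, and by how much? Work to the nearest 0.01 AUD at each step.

Supplier A (EXW):
CIF value = EXW price + inland to port + export clearance + origin terminal + freight + insurance = 114251.26 + 1661.61 + 297.90 + 896.17 + 8168.74 + 52.07 = 125327.75
Import duty = 125327.75 × 6% = 7519.67
Buyer bears (A): 1661.61 + 297.90 + 896.17 + 8168.74 + 52.07 + 678.89 + 191.00 + 615.50 = 12561.88
Landed cost (A) = invoice 114251.26 + 12561.88 + duty 7519.67 = 134332.81
Supplier B (FOB):
CIF value = FOB price + freight + insurance = 119449.09 + 8168.74 + 52.07 = 127669.90
Import duty = 127669.90 × 6% = 7660.19
Buyer bears (B): 8168.74 + 52.07 + 678.89 + 191.00 + 615.50 = 9706.20
Landed cost (B) = invoice 119449.09 + 9706.20 + duty 7660.19 = 136815.48
Difference = |134332.81 − 136815.48| = 2482.67

Supplier A is cheaper by AUD 2482.67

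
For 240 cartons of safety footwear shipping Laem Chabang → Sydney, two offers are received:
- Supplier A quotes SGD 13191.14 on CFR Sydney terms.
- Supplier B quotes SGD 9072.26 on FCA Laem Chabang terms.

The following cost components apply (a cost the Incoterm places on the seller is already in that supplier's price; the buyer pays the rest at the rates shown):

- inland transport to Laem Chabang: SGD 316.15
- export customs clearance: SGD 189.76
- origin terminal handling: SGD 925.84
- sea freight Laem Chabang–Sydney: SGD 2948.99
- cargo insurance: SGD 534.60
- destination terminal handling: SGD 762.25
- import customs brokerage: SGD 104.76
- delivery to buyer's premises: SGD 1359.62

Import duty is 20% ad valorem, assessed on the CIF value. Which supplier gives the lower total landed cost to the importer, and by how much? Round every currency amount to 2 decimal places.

Supplier B is cheaper by SGD 292.86

Supplier A (CFR):
CIF value = CFR price + insurance = 13191.14 + 534.60 = 13725.74
Import duty = 13725.74 × 20% = 2745.15
Buyer bears (A): 534.60 + 762.25 + 104.76 + 1359.62 = 2761.23
Landed cost (A) = invoice 13191.14 + 2761.23 + duty 2745.15 = 18697.52
Supplier B (FCA):
CIF value = FCA price + origin terminal + freight + insurance = 9072.26 + 925.84 + 2948.99 + 534.60 = 13481.69
Import duty = 13481.69 × 20% = 2696.34
Buyer bears (B): 925.84 + 2948.99 + 534.60 + 762.25 + 104.76 + 1359.62 = 6636.06
Landed cost (B) = invoice 9072.26 + 6636.06 + duty 2696.34 = 18404.66
Difference = |18697.52 − 18404.66| = 292.86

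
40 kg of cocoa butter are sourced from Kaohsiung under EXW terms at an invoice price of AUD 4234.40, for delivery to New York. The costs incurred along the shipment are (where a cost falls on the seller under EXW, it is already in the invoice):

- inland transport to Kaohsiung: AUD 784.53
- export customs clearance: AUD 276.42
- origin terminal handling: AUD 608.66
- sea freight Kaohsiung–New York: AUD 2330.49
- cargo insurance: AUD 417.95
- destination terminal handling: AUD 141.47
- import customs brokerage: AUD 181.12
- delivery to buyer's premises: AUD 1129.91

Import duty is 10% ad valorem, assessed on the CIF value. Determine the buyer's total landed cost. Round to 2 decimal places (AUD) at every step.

EXW: the seller makes goods available at their premises; the buyer bears all onward costs.
CIF value = EXW price + inland to port + export clearance + origin terminal + freight + insurance = 4234.40 + 784.53 + 276.42 + 608.66 + 2330.49 + 417.95 = 8652.45
Import duty = 8652.45 × 10% = 865.25
Buyer bears: inland to port 784.53 + export clearance 276.42 + origin terminal 608.66 + freight 2330.49 + insurance 417.95 + destination terminal 141.47 + brokerage 181.12 + delivery 1129.91 + duty 865.25 = 6735.80
Landed cost = invoice 4234.40 + 6735.80 = 10970.20

Total landed cost: AUD 10970.20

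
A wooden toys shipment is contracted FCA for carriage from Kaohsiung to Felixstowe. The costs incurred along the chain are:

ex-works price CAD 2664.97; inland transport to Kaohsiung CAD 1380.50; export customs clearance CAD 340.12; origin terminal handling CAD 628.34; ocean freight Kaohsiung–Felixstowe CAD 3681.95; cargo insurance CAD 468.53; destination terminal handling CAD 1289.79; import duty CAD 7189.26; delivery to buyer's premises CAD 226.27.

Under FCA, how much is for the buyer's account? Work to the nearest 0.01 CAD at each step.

FCA: the seller delivers export-cleared goods to the carrier; the buyer bears costs from that point.
Seller's account: goods 2664.97 + inland to port 1380.50 + export clearance 340.12 = 4385.59
Buyer's account: origin terminal 628.34 + freight 3681.95 + insurance 468.53 + destination terminal 1289.79 + duty 7189.26 + delivery 226.27 = 13484.14

Buyer's account: CAD 13484.14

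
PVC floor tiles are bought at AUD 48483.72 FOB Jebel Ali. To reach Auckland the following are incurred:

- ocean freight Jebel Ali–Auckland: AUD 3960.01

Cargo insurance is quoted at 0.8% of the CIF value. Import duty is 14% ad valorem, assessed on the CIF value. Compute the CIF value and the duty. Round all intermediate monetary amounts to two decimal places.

CIF value: AUD 52866.66; import duty: AUD 7401.33

Let C be the CIF value. C = FOB price + freight + 0.8% × C
C − 0.8% × C = 48483.72 + 3960.01
0.992 × C = 52443.73
C = 52443.73 / 0.992 = 52866.66
Insurance premium = 0.8% × 52866.66 = 422.93
Import duty = 52866.66 × 14% = 7401.33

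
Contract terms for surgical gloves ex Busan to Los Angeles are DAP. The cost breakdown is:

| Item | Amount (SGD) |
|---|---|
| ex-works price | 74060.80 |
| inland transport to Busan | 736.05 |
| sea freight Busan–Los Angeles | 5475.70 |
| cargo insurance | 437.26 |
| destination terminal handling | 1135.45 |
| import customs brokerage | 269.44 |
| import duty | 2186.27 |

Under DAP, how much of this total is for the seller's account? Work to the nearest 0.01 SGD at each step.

Seller's account: SGD 81845.26

DAP: the seller bears all costs to the named destination except import duty and clearance.
Seller's account: goods 74060.80 + inland to port 736.05 + freight 5475.70 + insurance 437.26 + destination terminal 1135.45 = 81845.26
Buyer's account: brokerage 269.44 + duty 2186.27 = 2455.71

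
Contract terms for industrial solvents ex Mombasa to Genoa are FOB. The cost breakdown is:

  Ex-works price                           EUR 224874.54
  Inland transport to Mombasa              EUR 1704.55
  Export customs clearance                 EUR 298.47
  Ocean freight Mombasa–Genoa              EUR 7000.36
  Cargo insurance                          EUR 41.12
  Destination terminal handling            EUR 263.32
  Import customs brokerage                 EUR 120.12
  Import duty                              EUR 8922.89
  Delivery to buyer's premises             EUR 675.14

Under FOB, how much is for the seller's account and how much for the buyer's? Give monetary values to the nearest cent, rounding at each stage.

FOB: the seller bears costs until goods are on board at the origin port; the buyer bears freight, insurance and all costs thereafter.
Seller's account: goods 224874.54 + inland to port 1704.55 + export clearance 298.47 = 226877.56
Buyer's account: freight 7000.36 + insurance 41.12 + destination terminal 263.32 + brokerage 120.12 + duty 8922.89 + delivery 675.14 = 17022.95

Seller: EUR 226877.56; buyer: EUR 17022.95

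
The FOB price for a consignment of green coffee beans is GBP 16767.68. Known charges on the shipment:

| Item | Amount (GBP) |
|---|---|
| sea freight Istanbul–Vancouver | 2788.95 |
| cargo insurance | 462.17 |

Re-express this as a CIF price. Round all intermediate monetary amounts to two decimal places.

From FOB to CIF, the seller additionally bears: freight, insurance.
CIF price = 16767.68 + 2788.95 + 462.17 = 20018.80

CIF price: GBP 20018.80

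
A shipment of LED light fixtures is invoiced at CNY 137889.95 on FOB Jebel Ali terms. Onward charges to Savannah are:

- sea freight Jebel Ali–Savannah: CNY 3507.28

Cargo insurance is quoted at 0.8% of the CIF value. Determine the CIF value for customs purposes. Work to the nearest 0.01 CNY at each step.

CIF value: CNY 142537.53

Let C be the CIF value. C = FOB price + freight + 0.8% × C
C − 0.8% × C = 137889.95 + 3507.28
0.992 × C = 141397.23
C = 141397.23 / 0.992 = 142537.53
Insurance premium = 0.8% × 142537.53 = 1140.30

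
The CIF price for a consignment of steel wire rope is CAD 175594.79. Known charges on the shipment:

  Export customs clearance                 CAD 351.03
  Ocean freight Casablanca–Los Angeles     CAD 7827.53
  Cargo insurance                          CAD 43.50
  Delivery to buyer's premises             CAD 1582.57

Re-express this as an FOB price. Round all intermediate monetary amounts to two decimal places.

FOB price: CAD 167723.76

Not relevant to the conversion: export clearance — on the seller under both CIF and FOB; already in the CIF price and stays in the FOB price. delivery — on the buyer under both terms; not part of either seller's price.
From CIF to FOB, the seller no longer bears: freight, insurance.
FOB price = 175594.79 − 7827.53 − 43.50 = 167723.76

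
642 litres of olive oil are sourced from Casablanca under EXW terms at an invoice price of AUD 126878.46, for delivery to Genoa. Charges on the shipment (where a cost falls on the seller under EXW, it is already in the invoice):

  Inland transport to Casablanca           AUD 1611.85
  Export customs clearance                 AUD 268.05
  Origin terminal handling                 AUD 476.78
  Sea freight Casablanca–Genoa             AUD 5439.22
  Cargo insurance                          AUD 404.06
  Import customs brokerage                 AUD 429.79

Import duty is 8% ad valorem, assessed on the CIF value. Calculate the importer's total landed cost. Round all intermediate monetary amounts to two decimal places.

Total landed cost: AUD 146314.48

EXW: the seller makes goods available at their premises; the buyer bears all onward costs.
CIF value = EXW price + inland to port + export clearance + origin terminal + freight + insurance = 126878.46 + 1611.85 + 268.05 + 476.78 + 5439.22 + 404.06 = 135078.42
Import duty = 135078.42 × 8% = 10806.27
Buyer bears: inland to port 1611.85 + export clearance 268.05 + origin terminal 476.78 + freight 5439.22 + insurance 404.06 + brokerage 429.79 + duty 10806.27 = 19436.02
Landed cost = invoice 126878.46 + 19436.02 = 146314.48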